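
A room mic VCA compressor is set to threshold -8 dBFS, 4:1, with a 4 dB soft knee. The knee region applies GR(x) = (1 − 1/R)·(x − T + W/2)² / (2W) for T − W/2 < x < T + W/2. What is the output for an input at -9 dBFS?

-9.09375 dBFS

x − T + W/2 = -9 − (-8) + 2 = 1.
GR = (1 − 1/4) × 1² / 8 = 0.75 × 1 / 8 = 0.09375 dB.
Output = -9 − 0.09375 = -9.09375 dBFS.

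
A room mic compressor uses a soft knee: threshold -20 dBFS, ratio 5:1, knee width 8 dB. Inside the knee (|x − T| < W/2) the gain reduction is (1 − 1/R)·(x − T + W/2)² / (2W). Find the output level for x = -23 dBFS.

x − T + W/2 = -23 − (-20) + 4 = 1.
GR = (1 − 1/5) × 1² / 16 = 0.8 × 1 / 16 = 0.05 dB.
Output = -23 − 0.05 = -23.05 dBFS.

-23.05 dBFS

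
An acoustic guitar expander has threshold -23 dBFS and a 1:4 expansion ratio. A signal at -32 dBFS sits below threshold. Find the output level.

Below threshold, a 1:4 expander applies gain = (4−1)×(T − x) of attenuation.
(4−1) × 9 = 27 dB, so output = -32 − 27 = -59 dBFS.

-59 dBFS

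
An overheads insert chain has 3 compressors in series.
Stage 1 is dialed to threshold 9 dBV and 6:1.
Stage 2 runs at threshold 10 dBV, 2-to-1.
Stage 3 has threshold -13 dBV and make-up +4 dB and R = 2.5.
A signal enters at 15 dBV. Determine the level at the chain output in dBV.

0.2 dBV

Stage 1: 6 dB above 9 dBV, reduced 6:1 to 1 dB above → 10 dBV.
Stage 2: 10 dBV ≤ 10 dBV, so stage 2 doesn't engage; output 10 dBV.
Stage 3: overshoot 23 dB → 23/2.5 = 9.2 dB → -3.8 dBV; +4 dB make-up → 0.2 dBV.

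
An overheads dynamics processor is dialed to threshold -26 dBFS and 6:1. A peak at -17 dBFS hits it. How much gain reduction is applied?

7.5 dB

-17 dBFS exceeds the threshold by 9 dB.
After 6:1 compression the overshoot becomes 9/6 = 1.5 dB.
GR = overshoot in − overshoot out = 9 − 1.5 = 7.5 dB.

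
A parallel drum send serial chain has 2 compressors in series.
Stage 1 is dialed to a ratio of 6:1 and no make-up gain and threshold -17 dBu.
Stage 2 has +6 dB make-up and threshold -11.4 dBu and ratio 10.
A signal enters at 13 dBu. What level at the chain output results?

Stage 1: 30 dB above -17 dBu, reduced 6:1 to 5 dB above → -12 dBu.
Stage 2: -12 dBu ≤ -11.4 dBu, so stage 2 doesn't engage; make-up brings it to -6 dBu.

-6 dBu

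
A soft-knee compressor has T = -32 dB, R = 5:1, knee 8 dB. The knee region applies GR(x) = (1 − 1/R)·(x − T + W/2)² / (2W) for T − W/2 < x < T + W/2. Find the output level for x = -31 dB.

x − T + W/2 = -31 − (-32) + 4 = 5.
GR = (1 − 1/5) × 5² / 16 = 0.8 × 25 / 16 = 1.25 dB.
Output = -31 − 1.25 = -32.25 dB.

-32.25 dB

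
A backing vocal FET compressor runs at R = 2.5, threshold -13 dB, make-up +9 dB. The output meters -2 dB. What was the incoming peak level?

Stripping the +9 dB make-up gives -11 dB at the gain stage.
The compressed level sits -11 − (-13) = 2 dB over threshold.
Input overshoot = R × output overshoot = 5 dB → input = -13 + 5 = -8 dB.

-8 dB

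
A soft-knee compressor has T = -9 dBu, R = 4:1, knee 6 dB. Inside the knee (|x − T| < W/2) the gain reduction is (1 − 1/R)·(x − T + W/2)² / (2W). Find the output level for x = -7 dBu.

-8.5625 dBu

x − T + W/2 = -7 − (-9) + 3 = 5.
GR = (1 − 1/4) × 5² / 12 = 0.75 × 25 / 12 = 1.5625 dB.
Output = -7 − 1.5625 = -8.5625 dBu.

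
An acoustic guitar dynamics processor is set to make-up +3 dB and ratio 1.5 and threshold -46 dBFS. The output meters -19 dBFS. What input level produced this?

-10 dBFS

Remove make-up: -19 − 3 = -22 dBFS.
The compressed level sits -22 − (-46) = 24 dB over threshold.
Before 1.5:1 compression the overshoot was 24 × 1.5 = 36 dB, so input = -46 + 36 = -10 dBFS.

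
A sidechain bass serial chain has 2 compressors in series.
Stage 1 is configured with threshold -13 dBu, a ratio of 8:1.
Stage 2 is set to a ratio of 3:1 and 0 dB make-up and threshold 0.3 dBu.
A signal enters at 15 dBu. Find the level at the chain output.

Stage 1: 28 dB above -13 dBu, reduced 8:1 to 3.5 dB above → -9.5 dBu.
Stage 2: -9.5 dBu is at or below the 0.3 dBu threshold — no compression; output -9.5 dBu.

-9.5 dBu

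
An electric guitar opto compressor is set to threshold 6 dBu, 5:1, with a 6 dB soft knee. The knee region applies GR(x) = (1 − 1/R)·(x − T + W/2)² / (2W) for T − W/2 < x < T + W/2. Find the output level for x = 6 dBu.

x − T + W/2 = 6 − 6 + 3 = 3.
GR = (1 − 1/5) × 3² / 12 = 0.8 × 9 / 12 = 0.6 dB.
Output = 6 − 0.6 = 5.4 dBu.

5.4 dBu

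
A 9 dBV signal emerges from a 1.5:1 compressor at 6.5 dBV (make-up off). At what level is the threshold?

Input is 7.5 dB above T (since output overshoot × R = input overshoot: (6.5 − T)·1.5 = 9 − T gives T = 1.5 dBV).
Check: 1.5 + (9 − 1.5)/1.5 = 1.5 + 5 = 6.5 dBV. ✓

1.5 dBV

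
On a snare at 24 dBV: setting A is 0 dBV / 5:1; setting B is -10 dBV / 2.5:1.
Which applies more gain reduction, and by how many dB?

B, by 1.2 dB

A: overshoot 24 dB → output overshoot 4.8 dB → GR 19.2 dB.
B: overshoot 34 dB → output overshoot 13.6 dB → GR 20.4 dB.
B applies 1.2 dB more gain reduction.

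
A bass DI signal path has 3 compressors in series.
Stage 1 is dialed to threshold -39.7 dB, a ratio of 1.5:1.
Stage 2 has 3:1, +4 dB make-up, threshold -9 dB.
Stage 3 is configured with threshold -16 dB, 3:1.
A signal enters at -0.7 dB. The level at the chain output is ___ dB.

Stage 1: 39 dB above -39.7 dB, reduced 1.5:1 to 26 dB above → -13.7 dB.
Stage 2: below threshold (-13.7 ≤ -9); passes unchanged; make-up brings it to -9.7 dB.
Stage 3: overshoot 6.3 dB → 6.3/3 = 2.1 dB → -13.9 dB.

-13.9 dB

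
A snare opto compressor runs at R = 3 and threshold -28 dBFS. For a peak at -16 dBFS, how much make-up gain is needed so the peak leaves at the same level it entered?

Without make-up, output = threshold + overshoot/3 = -28 + 4 = -24 dBFS.
Gap to target: 8 dB.

8 dB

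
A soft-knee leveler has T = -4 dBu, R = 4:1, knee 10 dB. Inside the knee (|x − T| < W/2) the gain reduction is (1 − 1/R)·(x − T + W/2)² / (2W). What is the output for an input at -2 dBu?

x − T + W/2 = -2 − (-4) + 5 = 7.
GR = (1 − 1/4) × 7² / 20 = 0.75 × 49 / 20 = 1.8375 dB.
Output = -2 − 1.8375 = -3.8375 dBu.

-3.8375 dBu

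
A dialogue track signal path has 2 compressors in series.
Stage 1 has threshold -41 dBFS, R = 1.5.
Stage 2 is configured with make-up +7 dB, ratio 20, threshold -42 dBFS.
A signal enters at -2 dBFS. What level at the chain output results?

-33.65 dBFS

Stage 1: overshoot 39 dB → 39/1.5 = 26 dB → -15 dBFS.
Stage 2: overshoot 27 dB → 27/20 = 1.35 dB → -40.65 dBFS; +7 dB make-up → -33.65 dBFS.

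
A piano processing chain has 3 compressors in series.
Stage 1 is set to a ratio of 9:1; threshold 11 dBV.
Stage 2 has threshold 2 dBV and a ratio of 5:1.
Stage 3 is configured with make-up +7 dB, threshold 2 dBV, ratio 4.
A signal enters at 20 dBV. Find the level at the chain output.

9.5 dBV

Stage 1: overshoot 9 dB → 9/9 = 1 dB → 12 dBV.
Stage 2: 10 dB above 2 dBV, reduced 5:1 to 2 dB above → 4 dBV.
Stage 3: 4 dBV is 2 dB over 2 dBV; at 4:1 that becomes 0.5 dB over, giving 2.5 dBV; +7 dB make-up → 9.5 dBV.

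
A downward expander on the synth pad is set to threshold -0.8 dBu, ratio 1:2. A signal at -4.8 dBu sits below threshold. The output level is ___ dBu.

Undershoot = (-0.8) − (-4.8) = 4 dB.
At 1:2, that expands to 8 dB under threshold.
Output = -0.8 − 8 = -8.8 dBu.

-8.8 dBu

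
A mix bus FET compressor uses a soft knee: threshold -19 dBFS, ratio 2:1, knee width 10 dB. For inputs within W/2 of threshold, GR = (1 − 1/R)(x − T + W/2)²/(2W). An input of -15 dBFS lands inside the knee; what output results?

x − T + W/2 = -15 − (-19) + 5 = 9.
GR = (1 − 1/2) × 9² / 20 = 0.5 × 81 / 20 = 2.025 dB.
Output = -15 − 2.025 = -17.025 dBFS.

-17.025 dBFS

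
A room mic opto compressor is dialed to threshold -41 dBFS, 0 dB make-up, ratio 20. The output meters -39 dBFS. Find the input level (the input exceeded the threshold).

-1 dBFS

The compressed level sits -39 − (-41) = 2 dB over threshold.
Before 20:1 compression the overshoot was 2 × 20 = 40 dB, so input = -41 + 40 = -1 dBFS.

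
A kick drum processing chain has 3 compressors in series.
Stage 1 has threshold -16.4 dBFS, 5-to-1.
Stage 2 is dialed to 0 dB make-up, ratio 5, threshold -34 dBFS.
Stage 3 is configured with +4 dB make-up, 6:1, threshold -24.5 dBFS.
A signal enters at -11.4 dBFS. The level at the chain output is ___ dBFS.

-26.28 dBFS

Stage 1: 5 dB above -16.4 dBFS, reduced 5:1 to 1 dB above → -15.4 dBFS.
Stage 2: overshoot 18.6 dB → 18.6/5 = 3.72 dB → -30.28 dBFS.
Stage 3: below threshold (-30.28 ≤ -24.5); passes unchanged; make-up brings it to -26.28 dBFS.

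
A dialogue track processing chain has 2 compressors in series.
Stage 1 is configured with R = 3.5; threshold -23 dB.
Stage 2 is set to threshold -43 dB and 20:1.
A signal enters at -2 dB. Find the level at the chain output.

-41.7 dB

Stage 1: -2 dB is 21 dB over -23 dB; at 3.5:1 that becomes 6 dB over, giving -17 dB.
Stage 2: 26 dB above -43 dB, reduced 20:1 to 1.3 dB above → -41.7 dB.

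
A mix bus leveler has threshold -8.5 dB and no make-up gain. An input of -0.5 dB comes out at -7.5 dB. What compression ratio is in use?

8:1

Input overshoot = -0.5 − (-8.5) = 8 dB; output overshoot = -7.5 − (-8.5) = 1 dB.
Ratio = 8 / 1 = 8.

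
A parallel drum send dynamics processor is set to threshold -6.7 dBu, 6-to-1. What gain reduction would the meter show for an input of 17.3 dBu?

The signal is 24 dB above threshold.
After 6:1 compression the overshoot becomes 24/6 = 4 dB.
Gain reduction = 24 − 4 = 20 dB.

20 dB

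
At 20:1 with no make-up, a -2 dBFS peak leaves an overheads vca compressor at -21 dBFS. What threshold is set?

-22 dBFS

Input is 20 dB above T (since output overshoot × R = input overshoot: (-21 − T)·20 = -2 − T gives T = -22 dBFS).
Check: -22 + (-2 − (-22))/20 = -22 + 1 = -21 dBFS. ✓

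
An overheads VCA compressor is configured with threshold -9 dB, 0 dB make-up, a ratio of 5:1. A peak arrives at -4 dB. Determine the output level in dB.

-8 dB

Overshoot: -4 − (-9) = 5 dB.
The 5 dB excess becomes 1 dB after 5:1 reduction.
So the level is -9 + 1 = -8 dB.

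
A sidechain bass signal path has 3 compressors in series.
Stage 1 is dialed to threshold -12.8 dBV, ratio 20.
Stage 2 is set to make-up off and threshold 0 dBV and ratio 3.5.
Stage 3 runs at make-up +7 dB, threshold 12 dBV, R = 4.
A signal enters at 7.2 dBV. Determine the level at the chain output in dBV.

Stage 1: 20 dB above -12.8 dBV, reduced 20:1 to 1 dB above → -11.8 dBV.
Stage 2: -11.8 dBV ≤ 0 dBV, so stage 2 doesn't engage; output -11.8 dBV.
Stage 3: -11.8 dBV is at or below the 12 dBV threshold — no compression; make-up brings it to -4.8 dBV.

-4.8 dBV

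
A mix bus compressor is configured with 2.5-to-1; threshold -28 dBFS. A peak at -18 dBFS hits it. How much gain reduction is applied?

-18 dBFS exceeds the threshold by 10 dB.
A 2.5:1 ratio leaves 4 dB of that excess.
GR = overshoot in − overshoot out = 10 − 4 = 6 dB.

6 dB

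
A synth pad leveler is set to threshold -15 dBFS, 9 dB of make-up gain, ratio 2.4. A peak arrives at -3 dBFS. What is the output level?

-1 dBFS

Overshoot: -3 − (-15) = 12 dB.
At 2.4:1 the overshoot is divided by 2.4, leaving 5 dB above threshold.
That puts the output at -10 dBFS; make-up adds 9 dB, giving -1 dBFS.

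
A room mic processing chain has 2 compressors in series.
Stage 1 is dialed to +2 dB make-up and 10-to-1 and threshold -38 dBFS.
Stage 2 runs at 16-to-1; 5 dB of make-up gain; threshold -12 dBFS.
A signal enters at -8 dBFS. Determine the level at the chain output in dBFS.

Stage 1: -8 dBFS is 30 dB over -38 dBFS; at 10:1 that becomes 3 dB over, giving -35 dBFS; +2 dB make-up → -33 dBFS.
Stage 2: -33 dBFS is at or below the -12 dBFS threshold — no compression; make-up brings it to -28 dBFS.

-28 dBFS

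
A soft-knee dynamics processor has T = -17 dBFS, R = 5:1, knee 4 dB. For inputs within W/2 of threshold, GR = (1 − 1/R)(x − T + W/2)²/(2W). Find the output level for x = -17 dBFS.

x − T + W/2 = -17 − (-17) + 2 = 2.
GR = (1 − 1/5) × 2² / 8 = 0.8 × 4 / 8 = 0.4 dB.
Output = -17 − 0.4 = -17.4 dBFS.

-17.4 dBFS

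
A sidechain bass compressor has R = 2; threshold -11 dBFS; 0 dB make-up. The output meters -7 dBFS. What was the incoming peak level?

-3 dBFS

That's 4 dB above the -11 dBFS threshold.
Input overshoot = R × output overshoot = 8 dB → input = -11 + 8 = -3 dBFS.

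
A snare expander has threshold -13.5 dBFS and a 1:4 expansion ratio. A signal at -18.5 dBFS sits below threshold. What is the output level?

The input is 5 dB below the -13.5 dBFS threshold.
A 1:4 expander multiplies undershoot by 4: 5 × 4 = 20 dB below threshold.
Output = -13.5 − 20 = -33.5 dBFS.

-33.5 dBFS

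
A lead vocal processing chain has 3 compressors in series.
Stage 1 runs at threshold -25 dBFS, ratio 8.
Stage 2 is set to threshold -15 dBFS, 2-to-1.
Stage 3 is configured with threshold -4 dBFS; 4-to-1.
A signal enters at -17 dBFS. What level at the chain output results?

-24 dBFS

Stage 1: 8 dB above -25 dBFS, reduced 8:1 to 1 dB above → -24 dBFS.
Stage 2: below threshold (-24 ≤ -15); passes unchanged; output -24 dBFS.
Stage 3: -24 dBFS is at or below the -4 dBFS threshold — no compression; output -24 dBFS.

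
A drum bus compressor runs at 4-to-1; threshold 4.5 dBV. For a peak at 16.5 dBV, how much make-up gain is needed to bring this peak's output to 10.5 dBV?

Without make-up, output = threshold + overshoot/4 = 4.5 + 3 = 7.5 dBV.
Gap to target: 3 dB.

3 dB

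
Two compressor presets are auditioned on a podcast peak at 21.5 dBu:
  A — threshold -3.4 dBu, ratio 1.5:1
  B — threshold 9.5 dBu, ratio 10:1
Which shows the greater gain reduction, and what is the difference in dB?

A: 24.9 dB over, compressed to 16.6 dB over, so 8.3 dB of GR.
B: 12 dB over, compressed to 1.2 dB over, so 10.8 dB of GR.
Difference: 2.5 dB in favour of B.

B, by 2.5 dB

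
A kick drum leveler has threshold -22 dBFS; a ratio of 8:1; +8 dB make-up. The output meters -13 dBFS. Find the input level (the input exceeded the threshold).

-14 dBFS

Remove make-up: -13 − 8 = -21 dBFS.
The compressed level sits -21 − (-22) = 1 dB over threshold.
Undo the ratio: input overshoot = 1 × 8 = 8 dB, giving input = -14 dBFS.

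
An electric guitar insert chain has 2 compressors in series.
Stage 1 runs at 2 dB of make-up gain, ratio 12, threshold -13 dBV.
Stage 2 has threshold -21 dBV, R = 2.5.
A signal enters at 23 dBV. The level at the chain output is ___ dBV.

-15.8 dBV

Stage 1: overshoot 36 dB → 36/12 = 3 dB → -10 dBV; +2 dB make-up → -8 dBV.
Stage 2: overshoot 13 dB → 13/2.5 = 5.2 dB → -15.8 dBV.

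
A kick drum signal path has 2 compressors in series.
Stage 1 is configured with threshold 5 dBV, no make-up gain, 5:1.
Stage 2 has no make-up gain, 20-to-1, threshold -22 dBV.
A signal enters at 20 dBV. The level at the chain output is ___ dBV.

-20.5 dBV

Stage 1: overshoot 15 dB → 15/5 = 3 dB → 8 dBV.
Stage 2: 8 dBV is 30 dB over -22 dBV; at 20:1 that becomes 1.5 dB over, giving -20.5 dBV.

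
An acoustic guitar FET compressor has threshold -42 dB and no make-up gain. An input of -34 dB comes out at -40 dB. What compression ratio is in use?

Input overshoot = -34 − (-42) = 8 dB; output overshoot = -40 − (-42) = 2 dB.
Ratio = 8 / 2 = 4.

4:1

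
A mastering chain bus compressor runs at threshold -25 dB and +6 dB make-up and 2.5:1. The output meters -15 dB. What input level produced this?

-15 dB

Stripping the +6 dB make-up gives -21 dB at the gain stage.
The compressed level sits -21 − (-25) = 4 dB over threshold.
Undo the ratio: input overshoot = 4 × 2.5 = 10 dB, giving input = -15 dB.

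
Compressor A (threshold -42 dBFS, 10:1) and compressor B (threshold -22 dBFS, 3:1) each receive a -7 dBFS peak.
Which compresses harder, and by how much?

A, by 21.5 dB

A: GR = 35 − 35/10 = 31.5 dB.
B: GR = 15 − 15/3 = 10 dB.
Difference: 21.5 dB in favour of A.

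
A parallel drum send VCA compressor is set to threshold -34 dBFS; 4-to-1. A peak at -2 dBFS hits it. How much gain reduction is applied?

24 dB

The signal is 32 dB above threshold.
A 4:1 ratio leaves 8 dB of that excess.
GR = overshoot in − overshoot out = 32 − 8 = 24 dB.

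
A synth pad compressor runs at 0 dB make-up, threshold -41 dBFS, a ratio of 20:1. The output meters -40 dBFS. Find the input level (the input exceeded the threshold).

-21 dBFS

Post-compression overshoot = -40 − (-41) = 1 dB.
Input overshoot = R × output overshoot = 20 dB → input = -41 + 20 = -21 dBFS.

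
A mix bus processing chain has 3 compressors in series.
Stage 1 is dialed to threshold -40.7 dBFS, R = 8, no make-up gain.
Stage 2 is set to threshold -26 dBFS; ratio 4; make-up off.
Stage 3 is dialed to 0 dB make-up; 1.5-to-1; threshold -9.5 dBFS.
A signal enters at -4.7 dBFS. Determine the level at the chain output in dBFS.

-36.2 dBFS

Stage 1: -4.7 dBFS is 36 dB over -40.7 dBFS; at 8:1 that becomes 4.5 dB over, giving -36.2 dBFS.
Stage 2: -36.2 dBFS is at or below the -26 dBFS threshold — no compression; output -36.2 dBFS.
Stage 3: -36.2 dBFS ≤ -9.5 dBFS, so stage 3 doesn't engage; output -36.2 dBFS.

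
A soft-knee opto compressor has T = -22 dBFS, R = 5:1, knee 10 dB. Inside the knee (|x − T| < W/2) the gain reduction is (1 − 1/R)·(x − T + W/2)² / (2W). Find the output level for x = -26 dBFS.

x − T + W/2 = -26 − (-22) + 5 = 1.
GR = (1 − 1/5) × 1² / 20 = 0.8 × 1 / 20 = 0.04 dB.
Output = -26 − 0.04 = -26.04 dBFS.

-26.04 dBFS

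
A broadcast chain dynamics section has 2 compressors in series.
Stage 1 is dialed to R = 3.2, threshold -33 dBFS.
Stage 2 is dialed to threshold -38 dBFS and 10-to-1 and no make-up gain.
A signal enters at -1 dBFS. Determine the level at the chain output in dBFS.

Stage 1: overshoot 32 dB → 32/3.2 = 10 dB → -23 dBFS.
Stage 2: -23 dBFS is 15 dB over -38 dBFS; at 10:1 that becomes 1.5 dB over, giving -36.5 dBFS.

-36.5 dBFS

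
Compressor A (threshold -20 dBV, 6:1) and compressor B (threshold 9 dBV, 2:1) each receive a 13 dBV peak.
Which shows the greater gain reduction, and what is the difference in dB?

A: overshoot 33 dB → output overshoot 5.5 dB → GR 27.5 dB.
B: overshoot 4 dB → output overshoot 2 dB → GR 2 dB.
A reduces 25.5 dB more.

A, by 25.5 dB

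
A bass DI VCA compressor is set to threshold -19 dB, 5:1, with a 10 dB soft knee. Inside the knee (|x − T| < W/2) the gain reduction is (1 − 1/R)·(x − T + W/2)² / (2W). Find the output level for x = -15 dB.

x − T + W/2 = -15 − (-19) + 5 = 9.
GR = (1 − 1/5) × 9² / 20 = 0.8 × 81 / 20 = 3.24 dB.
Output = -15 − 3.24 = -18.24 dB.

-18.24 dB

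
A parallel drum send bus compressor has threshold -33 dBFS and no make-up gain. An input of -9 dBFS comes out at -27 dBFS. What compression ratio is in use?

4:1

Input overshoot = -9 − (-33) = 24 dB; output overshoot = -27 − (-33) = 6 dB.
Ratio = 24 / 6 = 4.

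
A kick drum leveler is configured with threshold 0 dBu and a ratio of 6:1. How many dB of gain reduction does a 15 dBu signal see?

12.5 dB

Overshoot = 15 − 0 = 15 dB.
A 6:1 ratio leaves 2.5 dB of that excess.
Gain reduction = 15 − 2.5 = 12.5 dB.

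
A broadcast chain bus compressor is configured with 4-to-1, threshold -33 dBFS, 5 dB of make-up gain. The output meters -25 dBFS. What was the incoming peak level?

Before make-up, the level was -25 − 5 = -30 dBFS.
That's 3 dB above the -33 dBFS threshold.
Before 4:1 compression the overshoot was 3 × 4 = 12 dB, so input = -33 + 12 = -21 dBFS.

-21 dBFS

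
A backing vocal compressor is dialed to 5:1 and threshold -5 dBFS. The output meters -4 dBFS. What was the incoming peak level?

Post-compression overshoot = -4 − (-5) = 1 dB.
Before 5:1 compression the overshoot was 1 × 5 = 5 dB, so input = -5 + 5 = 0 dBFS.

0 dBFS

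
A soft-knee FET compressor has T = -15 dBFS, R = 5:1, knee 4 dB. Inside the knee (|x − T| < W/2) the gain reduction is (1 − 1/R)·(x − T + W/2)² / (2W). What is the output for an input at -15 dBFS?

-15.4 dBFS

x − T + W/2 = -15 − (-15) + 2 = 2.
GR = (1 − 1/5) × 2² / 8 = 0.8 × 4 / 8 = 0.4 dB.
Output = -15 − 0.4 = -15.4 dBFS.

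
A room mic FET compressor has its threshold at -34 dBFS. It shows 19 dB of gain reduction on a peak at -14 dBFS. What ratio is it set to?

Input overshoot = -14 − (-34) = 20 dB.
Output overshoot = 20 − 19 = 1 dB.
Ratio = input overshoot / output overshoot = 20 / 1 = 20.

20:1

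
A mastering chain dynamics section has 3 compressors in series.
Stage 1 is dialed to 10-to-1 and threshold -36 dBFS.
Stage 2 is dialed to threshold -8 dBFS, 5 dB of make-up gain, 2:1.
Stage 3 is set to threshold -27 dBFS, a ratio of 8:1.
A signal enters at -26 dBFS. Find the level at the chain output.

Stage 1: 10 dB above -36 dBFS, reduced 10:1 to 1 dB above → -35 dBFS.
Stage 2: -35 dBFS is at or below the -8 dBFS threshold — no compression; make-up brings it to -30 dBFS.
Stage 3: below threshold (-30 ≤ -27); passes unchanged; output -30 dBFS.

-30 dBFS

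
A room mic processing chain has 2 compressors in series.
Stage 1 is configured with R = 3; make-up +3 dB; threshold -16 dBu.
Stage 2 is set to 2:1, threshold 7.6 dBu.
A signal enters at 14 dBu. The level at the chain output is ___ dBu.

Stage 1: 14 dBu is 30 dB over -16 dBu; at 3:1 that becomes 10 dB over, giving -6 dBu; +3 dB make-up → -3 dBu.
Stage 2: -3 dBu is at or below the 7.6 dBu threshold — no compression; output -3 dBu.

-3 dBu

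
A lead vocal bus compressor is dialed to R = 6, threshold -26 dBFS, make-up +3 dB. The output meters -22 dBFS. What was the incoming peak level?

Before make-up, the level was -22 − 3 = -25 dBFS.
The compressed level sits -25 − (-26) = 1 dB over threshold.
Undo the ratio: input overshoot = 1 × 6 = 6 dB, giving input = -20 dBFS.

-20 dBFS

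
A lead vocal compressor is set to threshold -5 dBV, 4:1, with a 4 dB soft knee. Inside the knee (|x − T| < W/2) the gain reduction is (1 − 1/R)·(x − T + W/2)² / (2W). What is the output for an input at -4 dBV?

x − T + W/2 = -4 − (-5) + 2 = 3.
GR = (1 − 1/4) × 3² / 8 = 0.75 × 9 / 8 = 0.84375 dB.
Output = -4 − 0.84375 = -4.84375 dBV.

-4.84375 dBV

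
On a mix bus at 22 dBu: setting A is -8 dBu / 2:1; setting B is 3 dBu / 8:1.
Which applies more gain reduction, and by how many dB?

A: GR = 30 − 30/2 = 15 dB.
B: GR = 19 − 19/8 = 16.625 dB.
B reduces 1.625 dB more.

B, by 1.625 dB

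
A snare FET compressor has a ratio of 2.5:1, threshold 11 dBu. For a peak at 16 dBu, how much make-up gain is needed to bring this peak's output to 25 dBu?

The peak compresses to 11 + 5/2.5 = 13 dBu.
To reach 25 dBu requires 25 − 13 = 12 dB of make-up.

12 dB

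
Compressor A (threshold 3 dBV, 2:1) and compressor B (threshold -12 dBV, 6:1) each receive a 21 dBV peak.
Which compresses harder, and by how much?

A: overshoot 18 dB → output overshoot 9 dB → GR 9 dB.
B: overshoot 33 dB → output overshoot 5.5 dB → GR 27.5 dB.
B reduces 18.5 dB more.

B, by 18.5 dB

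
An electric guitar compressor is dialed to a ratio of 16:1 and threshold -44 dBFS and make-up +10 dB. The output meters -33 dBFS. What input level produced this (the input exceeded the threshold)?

-28 dBFS

Remove make-up: -33 − 10 = -43 dBFS.
Post-compression overshoot = -43 − (-44) = 1 dB.
Before 16:1 compression the overshoot was 1 × 16 = 16 dB, so input = -44 + 16 = -28 dBFS.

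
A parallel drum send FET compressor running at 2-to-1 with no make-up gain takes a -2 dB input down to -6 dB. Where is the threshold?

Let T be the threshold. Output overshoot = (input overshoot)/R, so -6 − T = (-2 − T)/2.
2·(-6 − T) = -2 − T → 1·T = -12 − (-2) = -10.
T = -10/1 = -10 dB.

-10 dB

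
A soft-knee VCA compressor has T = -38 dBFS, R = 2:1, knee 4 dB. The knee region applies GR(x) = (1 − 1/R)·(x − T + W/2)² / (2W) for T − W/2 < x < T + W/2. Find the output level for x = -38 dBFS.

-38.25 dBFS

x − T + W/2 = -38 − (-38) + 2 = 2.
GR = (1 − 1/2) × 2² / 8 = 0.5 × 4 / 8 = 0.25 dB.
Output = -38 − 0.25 = -38.25 dBFS.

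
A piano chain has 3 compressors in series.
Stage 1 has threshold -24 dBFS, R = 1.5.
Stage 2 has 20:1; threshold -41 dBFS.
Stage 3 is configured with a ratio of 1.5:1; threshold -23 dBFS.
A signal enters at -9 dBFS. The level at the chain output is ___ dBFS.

Stage 1: overshoot 15 dB → 15/1.5 = 10 dB → -14 dBFS.
Stage 2: -14 dBFS is 27 dB over -41 dBFS; at 20:1 that becomes 1.35 dB over, giving -39.65 dBFS.
Stage 3: below threshold (-39.65 ≤ -23); passes unchanged; output -39.65 dBFS.

-39.65 dBFS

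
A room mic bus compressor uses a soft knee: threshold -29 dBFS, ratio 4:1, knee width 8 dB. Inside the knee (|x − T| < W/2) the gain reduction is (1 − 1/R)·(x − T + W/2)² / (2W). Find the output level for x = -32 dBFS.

x − T + W/2 = -32 − (-29) + 4 = 1.
GR = (1 − 1/4) × 1² / 16 = 0.75 × 1 / 16 = 0.046875 dB.
Output = -32 − 0.046875 = -32.046875 dBFS.

-32.046875 dBFS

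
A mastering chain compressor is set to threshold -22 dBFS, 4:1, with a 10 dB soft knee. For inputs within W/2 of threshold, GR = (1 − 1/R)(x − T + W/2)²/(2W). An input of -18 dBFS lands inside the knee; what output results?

x − T + W/2 = -18 − (-22) + 5 = 9.
GR = (1 − 1/4) × 9² / 20 = 0.75 × 81 / 20 = 3.0375 dB.
Output = -18 − 3.0375 = -21.0375 dBFS.

-21.0375 dBFS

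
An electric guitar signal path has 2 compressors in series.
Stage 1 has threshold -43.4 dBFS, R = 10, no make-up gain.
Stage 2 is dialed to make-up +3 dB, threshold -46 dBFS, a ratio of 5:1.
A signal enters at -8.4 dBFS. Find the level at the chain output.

-41.78 dBFS

Stage 1: overshoot 35 dB → 35/10 = 3.5 dB → -39.9 dBFS.
Stage 2: overshoot 6.1 dB → 6.1/5 = 1.22 dB → -44.78 dBFS; +3 dB make-up → -41.78 dBFS.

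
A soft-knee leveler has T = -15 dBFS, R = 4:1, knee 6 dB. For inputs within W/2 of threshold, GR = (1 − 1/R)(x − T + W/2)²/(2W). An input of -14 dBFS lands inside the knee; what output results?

x − T + W/2 = -14 − (-15) + 3 = 4.
GR = (1 − 1/4) × 4² / 12 = 0.75 × 16 / 12 = 1 dB.
Output = -14 − 1 = -15 dBFS.

-15 dBFS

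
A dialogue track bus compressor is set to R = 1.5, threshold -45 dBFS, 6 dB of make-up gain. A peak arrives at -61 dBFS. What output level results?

-55 dBFS

-61 dBFS is 16 dB below the -45 dBFS threshold, so no gain reduction is applied.
Make-up gain adds 6 dB: -61 + 6 = -55 dBFS.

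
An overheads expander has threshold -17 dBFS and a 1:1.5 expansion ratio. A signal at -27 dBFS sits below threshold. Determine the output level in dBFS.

Undershoot = (-17) − (-27) = 10 dB.
At 1:1.5, that expands to 15 dB under threshold.
Output = -17 − 15 = -32 dBFS.

-32 dBFS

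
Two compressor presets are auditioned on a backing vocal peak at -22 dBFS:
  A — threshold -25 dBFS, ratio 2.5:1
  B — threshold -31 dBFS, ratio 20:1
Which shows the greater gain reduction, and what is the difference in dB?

A: GR = 3 − 3/2.5 = 1.8 dB.
B: GR = 9 − 9/20 = 8.55 dB.
B applies 6.75 dB more gain reduction.

B, by 6.75 dB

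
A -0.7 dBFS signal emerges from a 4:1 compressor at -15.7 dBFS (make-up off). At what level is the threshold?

-20.7 dBFS

Let T be the threshold. Output overshoot = (input overshoot)/R, so -15.7 − T = (-0.7 − T)/4.
4·(-15.7 − T) = -0.7 − T → 3·T = -62.8 − (-0.7) = -62.1.
T = -62.1/3 = -20.7 dBFS.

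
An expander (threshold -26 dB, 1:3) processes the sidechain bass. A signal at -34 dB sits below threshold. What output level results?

-50 dB

Below threshold, a 1:3 expander applies gain = (3−1)×(T − x) of attenuation.
(3−1) × 8 = 16 dB, so output = -34 − 16 = -50 dB.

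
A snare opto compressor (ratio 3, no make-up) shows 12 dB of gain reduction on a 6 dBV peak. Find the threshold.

Input is 18 dB above T (since output overshoot × R = input overshoot: (-6 − T)·3 = 6 − T gives T = -12 dBV).
Check: -12 + (6 − (-12))/3 = -12 + 6 = -6 dBV. ✓

-12 dBV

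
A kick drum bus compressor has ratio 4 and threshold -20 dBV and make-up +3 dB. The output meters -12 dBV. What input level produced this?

Before make-up, the level was -12 − 3 = -15 dBV.
Post-compression overshoot = -15 − (-20) = 5 dB.
Before 4:1 compression the overshoot was 5 × 4 = 20 dB, so input = -20 + 20 = 0 dBV.

0 dBV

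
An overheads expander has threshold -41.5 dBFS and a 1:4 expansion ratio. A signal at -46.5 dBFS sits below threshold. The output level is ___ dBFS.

-61.5 dBFS

The input is 5 dB below the -41.5 dBFS threshold.
A 1:4 expander multiplies undershoot by 4: 5 × 4 = 20 dB below threshold.
Output = -41.5 − 20 = -61.5 dBFS.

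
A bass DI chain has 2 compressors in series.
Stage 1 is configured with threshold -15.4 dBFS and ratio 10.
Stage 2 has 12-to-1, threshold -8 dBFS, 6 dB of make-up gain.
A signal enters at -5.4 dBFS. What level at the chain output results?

-8.4 dBFS

Stage 1: -5.4 dBFS is 10 dB over -15.4 dBFS; at 10:1 that becomes 1 dB over, giving -14.4 dBFS.
Stage 2: below threshold (-14.4 ≤ -8); passes unchanged; make-up brings it to -8.4 dBFS.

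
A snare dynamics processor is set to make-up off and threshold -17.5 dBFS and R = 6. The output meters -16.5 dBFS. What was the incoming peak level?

-11.5 dBFS

The compressed level sits -16.5 − (-17.5) = 1 dB over threshold.
Undo the ratio: input overshoot = 1 × 6 = 6 dB, giving input = -11.5 dBFS.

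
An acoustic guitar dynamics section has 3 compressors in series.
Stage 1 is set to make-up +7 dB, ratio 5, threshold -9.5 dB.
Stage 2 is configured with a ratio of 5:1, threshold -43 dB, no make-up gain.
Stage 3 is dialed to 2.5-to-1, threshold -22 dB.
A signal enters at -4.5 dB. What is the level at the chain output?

Stage 1: overshoot 5 dB → 5/5 = 1 dB → -8.5 dB; +7 dB make-up → -1.5 dB.
Stage 2: -1.5 dB is 41.5 dB over -43 dB; at 5:1 that becomes 8.3 dB over, giving -34.7 dB.
Stage 3: -34.7 dB ≤ -22 dB, so stage 3 doesn't engage; output -34.7 dB.

-34.7 dB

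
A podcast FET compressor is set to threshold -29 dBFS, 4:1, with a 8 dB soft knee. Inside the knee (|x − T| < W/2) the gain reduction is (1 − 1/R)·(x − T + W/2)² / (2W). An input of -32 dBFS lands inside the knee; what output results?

x − T + W/2 = -32 − (-29) + 4 = 1.
GR = (1 − 1/4) × 1² / 16 = 0.75 × 1 / 16 = 0.046875 dB.
Output = -32 − 0.046875 = -32.046875 dBFS.

-32.046875 dBFS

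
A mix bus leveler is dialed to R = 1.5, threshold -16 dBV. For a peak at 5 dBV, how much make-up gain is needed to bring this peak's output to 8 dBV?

Overshoot 21 dB → 21/1.5 = 14 dB after compression, so the compressed level is -16 + 14 = -2 dBV.
Make-up = target − compressed = 8 − (-2) = 10 dB.

10 dB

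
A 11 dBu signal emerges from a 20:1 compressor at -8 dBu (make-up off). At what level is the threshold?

Let T be the threshold. Output overshoot = (input overshoot)/R, so -8 − T = (11 − T)/20.
20·(-8 − T) = 11 − T → 19·T = -160 − 11 = -171.
T = -171/19 = -9 dBu.

-9 dBu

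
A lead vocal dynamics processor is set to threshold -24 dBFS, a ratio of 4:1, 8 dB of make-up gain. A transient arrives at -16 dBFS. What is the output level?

-16 dBFS sits 8 dB over threshold.
4:1 compression reduces that to 8/4 = 2 dB over.
Output = -24 + 2 = -22 dBFS; make-up adds 8 dB, giving -14 dBFS.

-14 dBFS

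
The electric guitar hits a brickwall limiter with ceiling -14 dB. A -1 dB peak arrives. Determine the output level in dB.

-14 dB

A brickwall limiter is an ∞:1 compressor: any input above the ceiling is clamped to -14 dB.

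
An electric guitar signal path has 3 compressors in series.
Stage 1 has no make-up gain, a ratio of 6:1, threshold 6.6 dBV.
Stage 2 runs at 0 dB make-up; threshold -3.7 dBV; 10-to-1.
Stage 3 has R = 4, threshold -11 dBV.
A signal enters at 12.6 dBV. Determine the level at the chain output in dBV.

Stage 1: 12.6 dBV is 6 dB over 6.6 dBV; at 6:1 that becomes 1 dB over, giving 7.6 dBV.
Stage 2: 7.6 dBV is 11.3 dB over -3.7 dBV; at 10:1 that becomes 1.13 dB over, giving -2.57 dBV.
Stage 3: overshoot 8.43 dB → 8.43/4 = 2.1075 dB → -8.8925 dBV.

-8.8925 dBV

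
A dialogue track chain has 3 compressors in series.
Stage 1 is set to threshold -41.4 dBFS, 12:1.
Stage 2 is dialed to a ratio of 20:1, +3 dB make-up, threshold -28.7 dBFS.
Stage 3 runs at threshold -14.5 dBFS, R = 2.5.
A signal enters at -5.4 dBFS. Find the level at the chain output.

Stage 1: overshoot 36 dB → 36/12 = 3 dB → -38.4 dBFS.
Stage 2: below threshold (-38.4 ≤ -28.7); passes unchanged; make-up brings it to -35.4 dBFS.
Stage 3: -35.4 dBFS ≤ -14.5 dBFS, so stage 3 doesn't engage; output -35.4 dBFS.

-35.4 dBFS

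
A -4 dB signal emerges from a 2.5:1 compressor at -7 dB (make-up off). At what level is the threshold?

Gain reduction = -4 − (-7) = 3 dB; output overshoot = GR / (R − 1) = 3 / 1.5 = 2 dB.
Threshold = output − output overshoot = -7 − 2 = -9 dB.

-9 dB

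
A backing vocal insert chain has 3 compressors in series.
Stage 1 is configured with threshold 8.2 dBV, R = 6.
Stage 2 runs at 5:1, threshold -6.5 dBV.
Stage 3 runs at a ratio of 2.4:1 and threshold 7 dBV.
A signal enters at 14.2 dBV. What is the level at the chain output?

-3.36 dBV

Stage 1: overshoot 6 dB → 6/6 = 1 dB → 9.2 dBV.
Stage 2: 15.7 dB above -6.5 dBV, reduced 5:1 to 3.14 dB above → -3.36 dBV.
Stage 3: below threshold (-3.36 ≤ 7); passes unchanged; output -3.36 dBV.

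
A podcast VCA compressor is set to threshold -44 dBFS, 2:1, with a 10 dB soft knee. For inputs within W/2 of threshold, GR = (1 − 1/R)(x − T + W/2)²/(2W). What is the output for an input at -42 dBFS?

x − T + W/2 = -42 − (-44) + 5 = 7.
GR = (1 − 1/2) × 7² / 20 = 0.5 × 49 / 20 = 1.225 dB.
Output = -42 − 1.225 = -43.225 dBFS.

-43.225 dBFS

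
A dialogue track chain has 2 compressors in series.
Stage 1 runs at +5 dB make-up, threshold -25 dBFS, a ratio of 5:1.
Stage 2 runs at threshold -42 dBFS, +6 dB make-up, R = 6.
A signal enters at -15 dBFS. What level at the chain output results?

-32 dBFS

Stage 1: 10 dB above -25 dBFS, reduced 5:1 to 2 dB above → -23 dBFS; +5 dB make-up → -18 dBFS.
Stage 2: 24 dB above -42 dBFS, reduced 6:1 to 4 dB above → -38 dBFS; +6 dB make-up → -32 dBFS.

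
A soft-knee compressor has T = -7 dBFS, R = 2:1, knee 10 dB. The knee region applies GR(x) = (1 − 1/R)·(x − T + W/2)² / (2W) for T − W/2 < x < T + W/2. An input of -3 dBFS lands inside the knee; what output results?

-5.025 dBFS

x − T + W/2 = -3 − (-7) + 5 = 9.
GR = (1 − 1/2) × 9² / 20 = 0.5 × 81 / 20 = 2.025 dB.
Output = -3 − 2.025 = -5.025 dBFS.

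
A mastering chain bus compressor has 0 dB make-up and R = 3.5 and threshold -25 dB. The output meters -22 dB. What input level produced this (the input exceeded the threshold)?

That's 3 dB above the -25 dB threshold.
Input overshoot = R × output overshoot = 10.5 dB → input = -25 + 10.5 = -14.5 dB.

-14.5 dB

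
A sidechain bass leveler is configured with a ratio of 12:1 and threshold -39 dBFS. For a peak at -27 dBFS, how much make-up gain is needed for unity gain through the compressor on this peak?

The peak compresses to -39 + 12/12 = -38 dBFS.
To reach -27 dBFS requires -27 − (-38) = 11 dB of make-up.

11 dB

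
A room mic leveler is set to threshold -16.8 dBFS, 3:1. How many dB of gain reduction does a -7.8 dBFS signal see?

6 dB

Overshoot = -7.8 − (-16.8) = 9 dB.
At 3:1, output sits 9/3 = 3 dB above threshold.
GR = overshoot in − overshoot out = 9 − 3 = 6 dB.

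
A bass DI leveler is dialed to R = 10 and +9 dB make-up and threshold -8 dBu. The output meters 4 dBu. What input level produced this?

Before make-up, the level was 4 − 9 = -5 dBu.
Post-compression overshoot = -5 − (-8) = 3 dB.
Before 10:1 compression the overshoot was 3 × 10 = 30 dB, so input = -8 + 30 = 22 dBu.

22 dBu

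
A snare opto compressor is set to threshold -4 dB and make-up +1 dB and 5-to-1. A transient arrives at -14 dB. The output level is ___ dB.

-14 dB is 10 dB below the -4 dB threshold, so no gain reduction is applied.
Make-up gain adds 1 dB: -14 + 1 = -13 dB.

-13 dB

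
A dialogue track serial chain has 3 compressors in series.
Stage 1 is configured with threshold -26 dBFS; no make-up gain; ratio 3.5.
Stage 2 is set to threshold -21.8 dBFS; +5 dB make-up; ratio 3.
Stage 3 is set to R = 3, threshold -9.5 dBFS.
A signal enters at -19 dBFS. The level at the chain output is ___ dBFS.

-19 dBFS

Stage 1: overshoot 7 dB → 7/3.5 = 2 dB → -24 dBFS.
Stage 2: -24 dBFS is at or below the -21.8 dBFS threshold — no compression; make-up brings it to -19 dBFS.
Stage 3: -19 dBFS is at or below the -9.5 dBFS threshold — no compression; output -19 dBFS.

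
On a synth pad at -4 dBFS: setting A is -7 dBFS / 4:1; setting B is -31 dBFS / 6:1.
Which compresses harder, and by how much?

B, by 20.25 dB

A: GR = 3 − 3/4 = 2.25 dB.
B: GR = 27 − 27/6 = 22.5 dB.
Difference: 20.25 dB in favour of B.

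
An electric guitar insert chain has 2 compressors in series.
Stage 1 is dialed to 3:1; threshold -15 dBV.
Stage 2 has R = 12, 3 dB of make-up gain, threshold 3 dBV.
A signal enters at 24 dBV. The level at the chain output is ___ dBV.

Stage 1: overshoot 39 dB → 39/3 = 13 dB → -2 dBV.
Stage 2: -2 dBV is at or below the 3 dBV threshold — no compression; make-up brings it to 1 dBV.

1 dBV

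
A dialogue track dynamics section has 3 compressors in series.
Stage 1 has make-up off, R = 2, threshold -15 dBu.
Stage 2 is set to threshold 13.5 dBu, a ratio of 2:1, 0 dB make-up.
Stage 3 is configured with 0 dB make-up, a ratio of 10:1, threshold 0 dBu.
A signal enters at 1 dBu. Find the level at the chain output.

Stage 1: 1 dBu is 16 dB over -15 dBu; at 2:1 that becomes 8 dB over, giving -7 dBu.
Stage 2: -7 dBu is at or below the 13.5 dBu threshold — no compression; output -7 dBu.
Stage 3: -7 dBu ≤ 0 dBu, so stage 3 doesn't engage; output -7 dBu.

-7 dBu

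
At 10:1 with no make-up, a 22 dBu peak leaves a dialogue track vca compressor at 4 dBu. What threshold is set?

2 dBu

Input is 20 dB above T (since output overshoot × R = input overshoot: (4 − T)·10 = 22 − T gives T = 2 dBu).
Check: 2 + (22 − 2)/10 = 2 + 2 = 4 dBu. ✓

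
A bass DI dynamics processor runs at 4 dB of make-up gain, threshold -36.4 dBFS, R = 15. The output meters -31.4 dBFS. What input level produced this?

Remove make-up: -31.4 − 4 = -35.4 dBFS.
That's 1 dB above the -36.4 dBFS threshold.
Input overshoot = R × output overshoot = 15 dB → input = -36.4 + 15 = -21.4 dBFS.

-21.4 dBFS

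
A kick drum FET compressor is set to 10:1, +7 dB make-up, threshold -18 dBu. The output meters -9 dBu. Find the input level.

Before make-up, the level was -9 − 7 = -16 dBu.
The compressed level sits -16 − (-18) = 2 dB over threshold.
Before 10:1 compression the overshoot was 2 × 10 = 20 dB, so input = -18 + 20 = 2 dBu.

2 dBu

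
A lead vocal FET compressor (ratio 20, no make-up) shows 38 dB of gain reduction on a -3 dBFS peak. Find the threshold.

Let T be the threshold. Output overshoot = (input overshoot)/R, so -41 − T = (-3 − T)/20.
20·(-41 − T) = -3 − T → 19·T = -820 − (-3) = -817.
T = -817/19 = -43 dBFS.

-43 dBFS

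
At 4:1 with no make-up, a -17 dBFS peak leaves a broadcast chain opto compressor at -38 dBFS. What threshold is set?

-45 dBFS

Input is 28 dB above T (since output overshoot × R = input overshoot: (-38 − T)·4 = -17 − T gives T = -45 dBFS).
Check: -45 + (-17 − (-45))/4 = -45 + 7 = -38 dBFS. ✓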